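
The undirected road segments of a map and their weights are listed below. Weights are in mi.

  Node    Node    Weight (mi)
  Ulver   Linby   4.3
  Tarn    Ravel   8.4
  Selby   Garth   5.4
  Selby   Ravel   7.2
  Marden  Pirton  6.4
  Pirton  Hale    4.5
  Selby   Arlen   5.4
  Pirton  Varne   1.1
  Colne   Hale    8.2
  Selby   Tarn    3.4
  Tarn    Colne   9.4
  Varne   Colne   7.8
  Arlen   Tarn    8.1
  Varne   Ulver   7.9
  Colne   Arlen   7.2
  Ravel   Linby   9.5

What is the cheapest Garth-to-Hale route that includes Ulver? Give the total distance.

Shortest Garth→Ulver: Garth–Selby–Ravel–Linby–Ulver = 26.4
Shortest Ulver→Hale: Ulver–Varne–Pirton–Hale = 13.5
Total via Ulver: 26.4 + 13.5 = 39.9 mi.

39.9 mi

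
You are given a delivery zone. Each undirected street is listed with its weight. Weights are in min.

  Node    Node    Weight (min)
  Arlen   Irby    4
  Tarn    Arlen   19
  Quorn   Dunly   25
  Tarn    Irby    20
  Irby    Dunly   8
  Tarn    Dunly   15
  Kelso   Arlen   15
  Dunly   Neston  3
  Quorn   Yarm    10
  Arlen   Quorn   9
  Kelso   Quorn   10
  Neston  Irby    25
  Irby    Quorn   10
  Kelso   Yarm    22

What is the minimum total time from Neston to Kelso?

Candidate routes:
Neston–Dunly–Irby–Arlen–Kelso: 3+8+4+15 = 30
Neston–Dunly–Irby–Quorn–Kelso: 3+8+10+10 = 31
Neston–Dunly–Irby–Arlen–Quorn–Kelso: 3+8+4+9+10 = 34
Cheapest is Neston–Dunly–Irby–Arlen–Kelso at 30 min.

30 min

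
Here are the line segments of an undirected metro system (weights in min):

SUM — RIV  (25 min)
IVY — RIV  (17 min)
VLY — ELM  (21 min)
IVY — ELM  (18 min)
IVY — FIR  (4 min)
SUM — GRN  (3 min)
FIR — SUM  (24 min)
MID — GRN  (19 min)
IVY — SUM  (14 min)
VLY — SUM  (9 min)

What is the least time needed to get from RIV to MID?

Enumerating some paths:
RIV–SUM–GRN–MID: 25+3+19 = 47
RIV–IVY–SUM–GRN–MID: 17+14+3+19 = 53
RIV–IVY–FIR–SUM–GRN–MID: 17+4+24+3+19 = 67
The minimum is 47 min via RIV–SUM–GRN–MID.

47 min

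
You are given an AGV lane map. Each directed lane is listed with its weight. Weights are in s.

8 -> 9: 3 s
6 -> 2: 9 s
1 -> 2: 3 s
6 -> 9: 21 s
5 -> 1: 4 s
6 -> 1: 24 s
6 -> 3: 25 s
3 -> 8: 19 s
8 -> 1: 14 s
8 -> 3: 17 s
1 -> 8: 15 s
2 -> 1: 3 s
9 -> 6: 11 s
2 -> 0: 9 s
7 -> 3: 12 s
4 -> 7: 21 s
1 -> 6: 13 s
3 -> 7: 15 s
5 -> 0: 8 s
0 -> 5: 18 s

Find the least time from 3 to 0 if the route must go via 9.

Best 3 to 9: 3–8–9 costing 22
Shortest 9→0: 9–6–2–0 = 29
Total via 9: 22 + 29 = 51 s.

51 s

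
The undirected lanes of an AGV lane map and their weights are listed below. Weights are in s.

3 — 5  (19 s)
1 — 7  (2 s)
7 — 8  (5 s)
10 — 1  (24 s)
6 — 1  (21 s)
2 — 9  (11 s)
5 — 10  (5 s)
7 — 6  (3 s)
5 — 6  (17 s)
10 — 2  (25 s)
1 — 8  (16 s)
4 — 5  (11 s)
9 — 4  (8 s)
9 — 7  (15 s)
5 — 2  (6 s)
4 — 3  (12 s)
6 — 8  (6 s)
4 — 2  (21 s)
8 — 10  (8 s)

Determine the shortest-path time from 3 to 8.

Candidate routes:
3–4–5–10–8: 12+11+5+8 = 36
3–5–10–8: 19+5+8 = 32
3–4–9–7–8: 12+8+15+5 = 40
Cheapest is 3–5–10–8 at 32 s.

32 s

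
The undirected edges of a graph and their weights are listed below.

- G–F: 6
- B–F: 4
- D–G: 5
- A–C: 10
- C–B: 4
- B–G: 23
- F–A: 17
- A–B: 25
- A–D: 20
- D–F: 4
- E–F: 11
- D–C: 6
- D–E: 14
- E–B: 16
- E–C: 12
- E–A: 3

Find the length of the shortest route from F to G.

Settle nodes by increasing distance from F:
F: 0
B: 4  (via F)
D: 4  (via F)
G: 6  (via F)
Shortest route: F–G = 6.

6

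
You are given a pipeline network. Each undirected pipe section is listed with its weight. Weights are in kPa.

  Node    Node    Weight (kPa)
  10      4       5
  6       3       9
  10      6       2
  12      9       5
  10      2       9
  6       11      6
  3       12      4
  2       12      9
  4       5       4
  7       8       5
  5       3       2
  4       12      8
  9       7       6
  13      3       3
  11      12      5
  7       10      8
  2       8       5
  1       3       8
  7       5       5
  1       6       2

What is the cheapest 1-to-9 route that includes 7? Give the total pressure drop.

18 kPa

Shortest 1→7: 1 → 6 → 10 → 7 = 12
Shortest 7→9: 7 → 9 = 6
Total via 7: 12 + 6 = 18 kPa.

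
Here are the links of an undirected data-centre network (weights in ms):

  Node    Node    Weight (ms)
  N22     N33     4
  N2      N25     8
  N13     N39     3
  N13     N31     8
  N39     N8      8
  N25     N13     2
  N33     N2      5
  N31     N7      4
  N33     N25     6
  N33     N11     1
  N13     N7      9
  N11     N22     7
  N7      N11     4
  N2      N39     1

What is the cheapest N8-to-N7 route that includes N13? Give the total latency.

20 ms

Best N8 to N13: N8 → N39 → N13 costing 11
Best N13 to N7: N13 → N7 costing 9
Total via N13: 11 + 9 = 20 ms.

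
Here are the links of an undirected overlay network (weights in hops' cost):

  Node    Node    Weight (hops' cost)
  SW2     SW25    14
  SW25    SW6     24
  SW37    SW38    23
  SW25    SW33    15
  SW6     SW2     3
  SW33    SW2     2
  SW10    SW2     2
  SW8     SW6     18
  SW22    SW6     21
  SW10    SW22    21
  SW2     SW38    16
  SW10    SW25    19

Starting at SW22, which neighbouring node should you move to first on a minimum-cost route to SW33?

SW10

Candidate routes:
SW22–SW10–SW2–SW33: 21+2+2 = 25
SW22–SW10–SW2–SW25–SW33: 21+2+14+15 = 52
SW22–SW6–SW2–SW33: 21+3+2 = 26
The minimum is 25 hops' cost via SW22–SW10–SW2–SW33.
So from SW22 the first move is to SW10.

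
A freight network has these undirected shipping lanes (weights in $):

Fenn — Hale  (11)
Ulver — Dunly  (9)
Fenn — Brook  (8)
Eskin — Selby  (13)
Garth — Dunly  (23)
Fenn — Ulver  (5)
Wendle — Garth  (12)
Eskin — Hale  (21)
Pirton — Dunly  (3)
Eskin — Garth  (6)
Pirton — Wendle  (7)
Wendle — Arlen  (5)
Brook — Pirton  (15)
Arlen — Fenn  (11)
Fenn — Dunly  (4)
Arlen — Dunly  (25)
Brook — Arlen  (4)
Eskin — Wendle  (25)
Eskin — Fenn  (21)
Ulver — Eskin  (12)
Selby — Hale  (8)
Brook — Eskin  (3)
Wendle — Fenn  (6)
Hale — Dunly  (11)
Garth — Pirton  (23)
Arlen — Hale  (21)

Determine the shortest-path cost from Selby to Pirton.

Running Dijkstra from Selby:
Selby: 0
Hale: 8  (via Selby)
Eskin: 13  (via Selby)
Brook: 16  (via Eskin)
Garth: 19  (via Eskin)
Dunly: 19  (via Hale)
Fenn: 19  (via Hale)
Arlen: 20  (via Brook)
Pirton: 22  (via Dunly)
Shortest route: Selby → Hale → Dunly → Pirton = $22.

$22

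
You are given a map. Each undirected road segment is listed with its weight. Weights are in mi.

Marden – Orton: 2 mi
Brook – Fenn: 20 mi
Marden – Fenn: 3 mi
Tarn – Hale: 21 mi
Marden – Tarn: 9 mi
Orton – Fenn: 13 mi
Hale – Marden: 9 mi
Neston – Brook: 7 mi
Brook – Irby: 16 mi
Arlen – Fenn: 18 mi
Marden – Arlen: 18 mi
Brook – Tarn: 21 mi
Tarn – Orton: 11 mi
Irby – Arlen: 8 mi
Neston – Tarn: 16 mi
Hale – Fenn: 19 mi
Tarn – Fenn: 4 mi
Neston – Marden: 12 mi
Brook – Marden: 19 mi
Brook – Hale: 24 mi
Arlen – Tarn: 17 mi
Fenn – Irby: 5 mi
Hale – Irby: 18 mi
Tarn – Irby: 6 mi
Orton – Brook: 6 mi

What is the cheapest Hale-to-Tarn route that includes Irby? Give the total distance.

23 mi

Best Hale to Irby: Hale → Marden → Fenn → Irby costing 17
Shortest Irby→Tarn: Irby → Tarn = 6
Total via Irby: 17 + 6 = 23 mi.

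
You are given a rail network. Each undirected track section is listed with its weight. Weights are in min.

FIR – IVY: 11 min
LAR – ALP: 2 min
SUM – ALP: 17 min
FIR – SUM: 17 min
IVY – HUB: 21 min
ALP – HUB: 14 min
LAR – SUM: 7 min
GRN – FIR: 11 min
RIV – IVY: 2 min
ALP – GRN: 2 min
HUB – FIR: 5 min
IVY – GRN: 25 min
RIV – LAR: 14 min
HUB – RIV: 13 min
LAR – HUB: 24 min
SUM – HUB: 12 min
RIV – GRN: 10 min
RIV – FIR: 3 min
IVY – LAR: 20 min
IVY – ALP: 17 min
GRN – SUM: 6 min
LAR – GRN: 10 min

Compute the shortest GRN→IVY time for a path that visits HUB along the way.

26 min

Best GRN to HUB: GRN–ALP–HUB costing 16
Best HUB to IVY: HUB–FIR–RIV–IVY costing 10
Total via HUB: 16 + 10 = 26 min.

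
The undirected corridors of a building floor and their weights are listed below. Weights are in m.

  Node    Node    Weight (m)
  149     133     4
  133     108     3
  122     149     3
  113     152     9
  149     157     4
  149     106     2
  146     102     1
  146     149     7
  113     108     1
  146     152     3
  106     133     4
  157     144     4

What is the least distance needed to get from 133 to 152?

Running Dijkstra from 133:
133: 0
108: 3  (via 133)
113: 4  (via 108)
106: 4  (via 133)
149: 4  (via 133)
122: 7  (via 149)
157: 8  (via 149)
146: 11  (via 149)
102: 12  (via 146)
144: 12  (via 157)
152: 13  (via 113)
Shortest route: 133 → 108 → 113 → 152 = 13 m.

13 m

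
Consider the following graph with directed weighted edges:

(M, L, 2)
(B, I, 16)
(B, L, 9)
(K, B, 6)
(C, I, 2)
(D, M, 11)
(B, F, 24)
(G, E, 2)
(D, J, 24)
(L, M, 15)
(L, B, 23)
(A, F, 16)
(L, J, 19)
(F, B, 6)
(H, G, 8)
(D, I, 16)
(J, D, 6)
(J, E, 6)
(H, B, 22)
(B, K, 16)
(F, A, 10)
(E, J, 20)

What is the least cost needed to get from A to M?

Shortest distances from A:
A: 0
F: 16  (via A)
B: 22  (via F)
L: 31  (via B)
I: 38  (via B)
K: 38  (via B)
M: 46  (via L)
Shortest route: A → F → B → L → M = 46.

46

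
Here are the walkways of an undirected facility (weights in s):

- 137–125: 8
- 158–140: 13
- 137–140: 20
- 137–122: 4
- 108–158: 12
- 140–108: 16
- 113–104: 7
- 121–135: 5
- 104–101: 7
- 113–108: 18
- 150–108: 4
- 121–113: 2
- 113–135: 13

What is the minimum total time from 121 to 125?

64 s

Settle nodes by increasing distance from 121:
121: 0
113: 2  (via 121)
135: 5  (via 121)
104: 9  (via 113)
101: 16  (via 104)
108: 20  (via 113)
150: 24  (via 108)
158: 32  (via 108)
140: 36  (via 108)
137: 56  (via 140)
122: 60  (via 137)
125: 64  (via 137)
Shortest route: 121 → 113 → 108 → 140 → 137 → 125 = 64 s.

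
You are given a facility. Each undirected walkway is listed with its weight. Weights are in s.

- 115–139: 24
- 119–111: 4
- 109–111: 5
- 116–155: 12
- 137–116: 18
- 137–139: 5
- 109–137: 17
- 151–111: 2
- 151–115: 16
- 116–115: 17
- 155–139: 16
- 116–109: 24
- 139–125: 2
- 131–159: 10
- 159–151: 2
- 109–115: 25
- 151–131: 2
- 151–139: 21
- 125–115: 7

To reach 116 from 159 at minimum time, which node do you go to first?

Compare a few routes:
159 → 131 → 151 → 111 → 109 → 116: 10+2+2+5+24 = 43
159 → 151 → 111 → 109 → 116: 2+2+5+24 = 33
159 → 151 → 115 → 116: 2+16+17 = 35
159 → 151 → 111 → 109 → 137 → 116: 2+2+5+17+18 = 44
The minimum is 33 s via 159 → 151 → 111 → 109 → 116.
So from 159 the first move is to 151.

151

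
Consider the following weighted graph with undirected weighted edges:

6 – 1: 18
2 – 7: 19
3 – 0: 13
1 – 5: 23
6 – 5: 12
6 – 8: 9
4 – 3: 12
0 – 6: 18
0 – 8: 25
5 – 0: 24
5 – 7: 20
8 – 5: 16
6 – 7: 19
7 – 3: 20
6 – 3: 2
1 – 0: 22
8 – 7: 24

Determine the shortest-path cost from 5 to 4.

Candidate routes:
5 - 6 - 3 - 4: 12+2+12 = 26
5 - 0 - 3 - 4: 24+13+12 = 49
5 - 8 - 6 - 3 - 4: 16+9+2+12 = 39
5 - 7 - 3 - 4: 20+20+12 = 52
Cheapest is 5 - 6 - 3 - 4 at 26.

26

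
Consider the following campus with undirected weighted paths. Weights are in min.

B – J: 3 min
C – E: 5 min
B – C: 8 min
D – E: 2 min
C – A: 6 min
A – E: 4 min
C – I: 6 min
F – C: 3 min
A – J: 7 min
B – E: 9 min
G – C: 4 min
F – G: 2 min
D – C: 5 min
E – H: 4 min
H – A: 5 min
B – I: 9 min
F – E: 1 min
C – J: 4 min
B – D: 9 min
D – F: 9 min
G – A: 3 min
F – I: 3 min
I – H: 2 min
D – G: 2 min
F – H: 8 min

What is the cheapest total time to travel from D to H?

6 min

Compare a few routes:
D - E - H: 2+4 = 6
D - G - F - E - H: 2+2+1+4 = 9
D - E - F - I - H: 2+1+3+2 = 8
The minimum is 6 min via D - E - H.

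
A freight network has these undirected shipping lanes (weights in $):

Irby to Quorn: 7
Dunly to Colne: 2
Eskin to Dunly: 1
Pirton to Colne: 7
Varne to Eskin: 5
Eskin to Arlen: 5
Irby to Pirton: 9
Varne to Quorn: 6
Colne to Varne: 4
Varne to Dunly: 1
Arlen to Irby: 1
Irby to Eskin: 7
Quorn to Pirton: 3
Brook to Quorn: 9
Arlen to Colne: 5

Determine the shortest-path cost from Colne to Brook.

$18

Settle nodes by increasing distance from Colne:
Colne: 0
Dunly: 2  (via Colne)
Eskin: 3  (via Dunly)
Varne: 3  (via Dunly)
Arlen: 5  (via Colne)
Irby: 6  (via Arlen)
Pirton: 7  (via Colne)
Quorn: 9  (via Varne)
Brook: 18  (via Quorn)
Shortest route: Colne → Dunly → Varne → Quorn → Brook = $18.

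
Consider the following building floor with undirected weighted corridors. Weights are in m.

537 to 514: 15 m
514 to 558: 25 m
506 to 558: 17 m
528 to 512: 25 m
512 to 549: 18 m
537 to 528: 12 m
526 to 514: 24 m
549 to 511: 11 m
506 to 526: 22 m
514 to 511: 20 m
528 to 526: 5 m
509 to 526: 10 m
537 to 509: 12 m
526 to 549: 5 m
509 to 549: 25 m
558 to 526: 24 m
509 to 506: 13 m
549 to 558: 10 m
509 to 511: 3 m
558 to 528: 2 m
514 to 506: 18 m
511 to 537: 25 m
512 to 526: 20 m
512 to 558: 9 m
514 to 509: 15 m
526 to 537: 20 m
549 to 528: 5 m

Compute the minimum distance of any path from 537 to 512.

Compare a few routes:
537–528–558–512: 12+2+9 = 23
537–528–549–512: 12+5+18 = 35
537–526–528–558–512: 20+5+2+9 = 36
The minimum is 23 m via 537–528–558–512.

23 m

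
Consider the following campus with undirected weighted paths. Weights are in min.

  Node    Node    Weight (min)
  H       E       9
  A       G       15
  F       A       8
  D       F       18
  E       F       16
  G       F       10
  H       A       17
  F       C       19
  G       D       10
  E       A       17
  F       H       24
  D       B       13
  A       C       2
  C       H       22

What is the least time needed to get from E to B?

Settle nodes by increasing distance from E:
E: 0
H: 9  (via E)
F: 16  (via E)
A: 17  (via E)
C: 19  (via A)
G: 26  (via F)
D: 34  (via F)
B: 47  (via D)
Shortest route: E → F → D → B = 47 min.

47 min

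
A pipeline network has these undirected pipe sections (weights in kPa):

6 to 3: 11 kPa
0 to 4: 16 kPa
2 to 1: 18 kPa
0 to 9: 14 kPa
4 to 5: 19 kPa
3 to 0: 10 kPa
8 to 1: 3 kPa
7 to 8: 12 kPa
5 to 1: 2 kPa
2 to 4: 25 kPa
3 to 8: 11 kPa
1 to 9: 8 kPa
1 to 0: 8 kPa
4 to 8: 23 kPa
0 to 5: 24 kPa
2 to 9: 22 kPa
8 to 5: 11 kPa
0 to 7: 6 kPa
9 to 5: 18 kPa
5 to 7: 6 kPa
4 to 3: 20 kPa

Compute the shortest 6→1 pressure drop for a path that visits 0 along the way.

29 kPa

Shortest 6→0: 6–3–0 = 21
Shortest 0→1: 0–1 = 8
Total via 0: 21 + 8 = 29 kPa.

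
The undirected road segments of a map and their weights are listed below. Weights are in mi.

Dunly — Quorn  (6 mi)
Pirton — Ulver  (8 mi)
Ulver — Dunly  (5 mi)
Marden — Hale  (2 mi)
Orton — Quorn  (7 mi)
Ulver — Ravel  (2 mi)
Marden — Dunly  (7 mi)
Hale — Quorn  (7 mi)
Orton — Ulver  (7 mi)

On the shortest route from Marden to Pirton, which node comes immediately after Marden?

Compare a few routes:
Marden - Dunly - Ulver - Pirton: 7+5+8 = 20
Marden - Hale - Quorn - Dunly - Ulver - Pirton: 2+7+6+5+8 = 28
Cheapest is Marden - Dunly - Ulver - Pirton at 20 mi.
So from Marden the first move is to Dunly.

Dunly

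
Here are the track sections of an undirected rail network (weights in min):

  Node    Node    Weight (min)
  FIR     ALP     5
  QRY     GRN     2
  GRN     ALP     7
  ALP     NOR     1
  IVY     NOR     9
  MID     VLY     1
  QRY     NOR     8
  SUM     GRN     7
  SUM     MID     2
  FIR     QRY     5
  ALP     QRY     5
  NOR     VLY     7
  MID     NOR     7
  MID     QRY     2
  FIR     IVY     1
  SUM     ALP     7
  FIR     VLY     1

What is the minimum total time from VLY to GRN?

5 min

Settle nodes by increasing distance from VLY:
VLY: 0
MID: 1  (via VLY)
FIR: 1  (via VLY)
IVY: 2  (via FIR)
QRY: 3  (via MID)
SUM: 3  (via MID)
GRN: 5  (via QRY)
Shortest route: VLY → MID → QRY → GRN = 5 min.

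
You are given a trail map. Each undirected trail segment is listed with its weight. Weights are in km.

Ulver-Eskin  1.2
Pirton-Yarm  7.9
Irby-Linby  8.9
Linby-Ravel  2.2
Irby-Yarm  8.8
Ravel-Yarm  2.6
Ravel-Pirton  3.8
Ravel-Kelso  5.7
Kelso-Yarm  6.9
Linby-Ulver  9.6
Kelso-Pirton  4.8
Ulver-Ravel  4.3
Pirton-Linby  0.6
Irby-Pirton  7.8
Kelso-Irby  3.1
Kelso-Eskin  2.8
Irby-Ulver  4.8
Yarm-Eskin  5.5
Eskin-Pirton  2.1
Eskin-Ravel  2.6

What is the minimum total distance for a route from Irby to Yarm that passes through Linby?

13.2 km

Best Irby to Linby: Irby–Pirton–Linby costing 8.4
Best Linby to Yarm: Linby–Ravel–Yarm costing 4.8
Total via Linby: 8.4 + 4.8 = 13.2 km.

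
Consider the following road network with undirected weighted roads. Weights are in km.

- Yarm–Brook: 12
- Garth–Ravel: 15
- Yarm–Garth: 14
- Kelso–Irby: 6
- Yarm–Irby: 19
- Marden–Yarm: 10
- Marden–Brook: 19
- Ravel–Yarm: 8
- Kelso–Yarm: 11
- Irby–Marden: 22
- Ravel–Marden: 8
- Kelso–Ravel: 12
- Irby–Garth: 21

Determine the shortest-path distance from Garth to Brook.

26 km

Enumerating some paths:
Garth–Yarm–Brook: 14+12 = 26
Garth–Ravel–Yarm–Brook: 15+8+12 = 35
The minimum is 26 km via Garth–Yarm–Brook.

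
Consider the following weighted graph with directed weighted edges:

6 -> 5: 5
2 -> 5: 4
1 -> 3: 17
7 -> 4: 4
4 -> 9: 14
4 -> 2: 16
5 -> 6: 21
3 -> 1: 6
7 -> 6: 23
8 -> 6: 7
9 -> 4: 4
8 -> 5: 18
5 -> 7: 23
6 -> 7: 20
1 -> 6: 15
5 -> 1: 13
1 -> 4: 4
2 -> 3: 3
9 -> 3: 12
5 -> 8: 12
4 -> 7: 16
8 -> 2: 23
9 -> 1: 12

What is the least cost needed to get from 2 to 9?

Enumerating some paths:
2–3–1–4–9: 3+6+4+14 = 27
2–5–1–4–9: 4+13+4+14 = 35
Cheapest is 2–3–1–4–9 at 27.

27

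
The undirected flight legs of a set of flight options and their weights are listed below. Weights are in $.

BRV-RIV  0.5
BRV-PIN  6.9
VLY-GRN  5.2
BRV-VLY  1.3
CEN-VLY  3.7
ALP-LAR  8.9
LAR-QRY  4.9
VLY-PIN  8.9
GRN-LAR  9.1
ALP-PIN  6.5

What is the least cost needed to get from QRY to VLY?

$19.2

Shortest distances from QRY:
QRY: 0
LAR: 4.9  (via QRY)
ALP: 13.8  (via LAR)
GRN: 14  (via LAR)
VLY: 19.2  (via GRN)
Shortest route: QRY–LAR–GRN–VLY = $19.2.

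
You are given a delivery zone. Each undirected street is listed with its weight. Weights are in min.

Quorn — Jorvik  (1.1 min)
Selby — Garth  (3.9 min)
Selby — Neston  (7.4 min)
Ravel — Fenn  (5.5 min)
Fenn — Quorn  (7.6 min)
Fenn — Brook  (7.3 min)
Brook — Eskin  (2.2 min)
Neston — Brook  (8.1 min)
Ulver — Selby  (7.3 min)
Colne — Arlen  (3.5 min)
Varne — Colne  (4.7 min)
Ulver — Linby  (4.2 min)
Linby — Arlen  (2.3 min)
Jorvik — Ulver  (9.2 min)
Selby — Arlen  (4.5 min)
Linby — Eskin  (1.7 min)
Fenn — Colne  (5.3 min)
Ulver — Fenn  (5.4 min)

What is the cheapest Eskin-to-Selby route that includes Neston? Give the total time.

17.7 min

Best Eskin to Neston: Eskin → Brook → Neston costing 10.3
Shortest Neston→Selby: Neston → Selby = 7.4
Total via Neston: 10.3 + 7.4 = 17.7 min.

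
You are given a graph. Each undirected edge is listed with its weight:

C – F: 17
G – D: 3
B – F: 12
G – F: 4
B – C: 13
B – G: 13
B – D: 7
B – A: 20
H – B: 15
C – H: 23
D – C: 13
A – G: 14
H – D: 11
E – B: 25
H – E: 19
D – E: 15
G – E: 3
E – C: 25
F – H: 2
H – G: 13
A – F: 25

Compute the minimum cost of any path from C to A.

30

Settle nodes by increasing distance from C:
C: 0
B: 13  (via C)
D: 13  (via C)
G: 16  (via D)
F: 17  (via C)
E: 19  (via G)
H: 19  (via F)
A: 30  (via G)
Shortest route: C → D → G → A = 30.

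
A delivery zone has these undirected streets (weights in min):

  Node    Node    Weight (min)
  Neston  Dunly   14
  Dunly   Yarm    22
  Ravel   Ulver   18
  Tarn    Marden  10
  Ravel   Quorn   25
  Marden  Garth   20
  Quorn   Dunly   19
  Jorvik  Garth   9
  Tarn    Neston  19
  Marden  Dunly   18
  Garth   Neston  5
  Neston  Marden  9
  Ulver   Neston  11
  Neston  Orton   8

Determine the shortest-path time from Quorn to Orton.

41 min

Shortest distances from Quorn:
Quorn: 0
Dunly: 19  (via Quorn)
Ravel: 25  (via Quorn)
Neston: 33  (via Dunly)
Marden: 37  (via Dunly)
Garth: 38  (via Neston)
Yarm: 41  (via Dunly)
Orton: 41  (via Neston)
Shortest route: Quorn → Dunly → Neston → Orton = 41 min.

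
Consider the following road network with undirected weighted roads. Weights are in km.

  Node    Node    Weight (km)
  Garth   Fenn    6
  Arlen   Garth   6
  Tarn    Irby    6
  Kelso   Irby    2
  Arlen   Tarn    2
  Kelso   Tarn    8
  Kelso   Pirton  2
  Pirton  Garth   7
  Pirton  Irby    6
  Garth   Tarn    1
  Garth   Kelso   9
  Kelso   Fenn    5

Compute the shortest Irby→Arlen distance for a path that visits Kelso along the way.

Shortest Irby→Kelso: Irby → Kelso = 2
Best Kelso to Arlen: Kelso → Tarn → Arlen costing 10
Total via Kelso: 2 + 10 = 12 km.

12 km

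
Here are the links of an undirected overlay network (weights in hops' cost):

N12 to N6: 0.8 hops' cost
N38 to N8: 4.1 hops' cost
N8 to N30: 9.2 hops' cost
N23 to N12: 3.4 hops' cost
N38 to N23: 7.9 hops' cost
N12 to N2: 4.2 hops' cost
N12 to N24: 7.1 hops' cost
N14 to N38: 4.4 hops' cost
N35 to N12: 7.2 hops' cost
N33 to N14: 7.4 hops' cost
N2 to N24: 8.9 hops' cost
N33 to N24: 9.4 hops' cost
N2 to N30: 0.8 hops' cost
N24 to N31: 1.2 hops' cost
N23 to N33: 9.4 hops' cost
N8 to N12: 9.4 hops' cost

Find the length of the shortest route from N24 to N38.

Enumerating some paths:
N24–N12–N23–N38: 7.1+3.4+7.9 = 18.4
N24–N12–N8–N38: 7.1+9.4+4.1 = 20.6
N24–N2–N30–N8–N38: 8.9+0.8+9.2+4.1 = 23
N24–N33–N14–N38: 9.4+7.4+4.4 = 21.2
The minimum is 18.4 hops' cost via N24–N12–N23–N38.

18.4 hops' cost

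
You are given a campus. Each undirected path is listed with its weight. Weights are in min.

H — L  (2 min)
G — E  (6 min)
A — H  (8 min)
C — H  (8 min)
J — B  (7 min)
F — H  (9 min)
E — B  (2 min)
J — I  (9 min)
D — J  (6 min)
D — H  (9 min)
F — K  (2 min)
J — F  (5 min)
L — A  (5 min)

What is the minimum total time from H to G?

Shortest distances from H:
H: 0
L: 2  (via H)
A: 7  (via L)
C: 8  (via H)
D: 9  (via H)
F: 9  (via H)
K: 11  (via F)
J: 14  (via F)
B: 21  (via J)
E: 23  (via B)
I: 23  (via J)
G: 29  (via E)
Shortest route: H → F → J → B → E → G = 29 min.

29 min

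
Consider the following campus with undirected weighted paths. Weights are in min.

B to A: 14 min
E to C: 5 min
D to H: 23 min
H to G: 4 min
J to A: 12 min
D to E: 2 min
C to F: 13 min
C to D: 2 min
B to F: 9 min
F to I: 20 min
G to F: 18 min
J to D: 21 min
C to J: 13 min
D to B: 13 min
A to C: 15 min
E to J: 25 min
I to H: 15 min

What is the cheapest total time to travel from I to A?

Compare a few routes:
I - F - C - A: 20+13+15 = 48
I - F - B - A: 20+9+14 = 43
The minimum is 43 min via I - F - B - A.

43 min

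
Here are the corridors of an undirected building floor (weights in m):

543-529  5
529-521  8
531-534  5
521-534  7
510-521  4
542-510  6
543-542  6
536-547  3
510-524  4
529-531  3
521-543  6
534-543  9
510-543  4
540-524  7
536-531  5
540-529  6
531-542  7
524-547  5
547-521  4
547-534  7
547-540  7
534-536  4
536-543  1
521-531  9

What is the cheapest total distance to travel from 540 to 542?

16 m

Enumerating some paths:
540–524–510–542: 7+4+6 = 17
540–529–531–542: 6+3+7 = 16
540–547–536–543–542: 7+3+1+6 = 17
540–529–543–542: 6+5+6 = 17
The minimum is 16 m via 540–529–531–542.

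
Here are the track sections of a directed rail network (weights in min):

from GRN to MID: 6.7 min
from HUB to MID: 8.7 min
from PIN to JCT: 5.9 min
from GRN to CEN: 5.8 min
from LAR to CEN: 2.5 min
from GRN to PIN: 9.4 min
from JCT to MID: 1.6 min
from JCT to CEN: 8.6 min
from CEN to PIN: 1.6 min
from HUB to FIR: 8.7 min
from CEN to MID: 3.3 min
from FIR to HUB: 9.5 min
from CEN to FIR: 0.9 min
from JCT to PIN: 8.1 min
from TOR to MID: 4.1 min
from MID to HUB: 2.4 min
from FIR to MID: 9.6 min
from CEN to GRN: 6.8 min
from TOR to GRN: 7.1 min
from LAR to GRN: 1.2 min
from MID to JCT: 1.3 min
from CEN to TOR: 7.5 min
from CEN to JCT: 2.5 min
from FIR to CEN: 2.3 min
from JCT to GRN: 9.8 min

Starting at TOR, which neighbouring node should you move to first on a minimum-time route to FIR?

GRN

Compare a few routes:
TOR - MID - JCT - CEN - FIR: 4.1+1.3+8.6+0.9 = 14.9
TOR - GRN - CEN - FIR: 7.1+5.8+0.9 = 13.8
TOR - MID - HUB - FIR: 4.1+2.4+8.7 = 15.2
Cheapest is TOR - GRN - CEN - FIR at 13.8 min.
So from TOR the first move is to GRN.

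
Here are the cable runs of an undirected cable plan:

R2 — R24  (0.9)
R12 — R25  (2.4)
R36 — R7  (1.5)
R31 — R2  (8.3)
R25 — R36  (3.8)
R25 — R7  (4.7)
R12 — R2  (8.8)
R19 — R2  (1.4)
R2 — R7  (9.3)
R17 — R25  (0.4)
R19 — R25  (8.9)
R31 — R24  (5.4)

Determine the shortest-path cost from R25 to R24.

11.2

Compare a few routes:
R25–R12–R2–R24: 2.4+8.8+0.9 = 12.1
R25–R19–R2–R24: 8.9+1.4+0.9 = 11.2
Cheapest is R25–R19–R2–R24 at 11.2.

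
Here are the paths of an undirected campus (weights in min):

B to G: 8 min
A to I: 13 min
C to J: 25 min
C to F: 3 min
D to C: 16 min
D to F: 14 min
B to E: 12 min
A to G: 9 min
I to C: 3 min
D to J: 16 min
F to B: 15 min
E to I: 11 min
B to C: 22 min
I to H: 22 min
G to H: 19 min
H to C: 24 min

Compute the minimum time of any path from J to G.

50 min

Settle nodes by increasing distance from J:
J: 0
D: 16  (via J)
C: 25  (via J)
F: 28  (via C)
I: 28  (via C)
E: 39  (via I)
A: 41  (via I)
B: 43  (via F)
H: 49  (via C)
G: 50  (via A)
Shortest route: J → C → I → A → G = 50 min.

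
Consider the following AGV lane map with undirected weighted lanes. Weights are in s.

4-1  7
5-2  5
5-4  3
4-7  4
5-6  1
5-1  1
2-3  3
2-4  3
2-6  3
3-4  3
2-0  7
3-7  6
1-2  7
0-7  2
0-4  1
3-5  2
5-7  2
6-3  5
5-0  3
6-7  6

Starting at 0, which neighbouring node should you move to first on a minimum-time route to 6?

5

Compare a few routes:
0 - 5 - 6: 3+1 = 4
0 - 4 - 5 - 6: 1+3+1 = 5
Cheapest is 0 - 5 - 6 at 4 s.
So from 0 the first move is to 5.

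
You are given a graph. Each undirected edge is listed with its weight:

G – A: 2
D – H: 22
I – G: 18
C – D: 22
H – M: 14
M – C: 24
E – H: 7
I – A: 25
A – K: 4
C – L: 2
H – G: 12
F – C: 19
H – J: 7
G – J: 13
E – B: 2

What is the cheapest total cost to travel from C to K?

Enumerating some paths:
C–M–H–G–A–K: 24+14+12+2+4 = 56
C–D–H–G–A–K: 22+22+12+2+4 = 62
The minimum is 56 via C–M–H–G–A–K.

56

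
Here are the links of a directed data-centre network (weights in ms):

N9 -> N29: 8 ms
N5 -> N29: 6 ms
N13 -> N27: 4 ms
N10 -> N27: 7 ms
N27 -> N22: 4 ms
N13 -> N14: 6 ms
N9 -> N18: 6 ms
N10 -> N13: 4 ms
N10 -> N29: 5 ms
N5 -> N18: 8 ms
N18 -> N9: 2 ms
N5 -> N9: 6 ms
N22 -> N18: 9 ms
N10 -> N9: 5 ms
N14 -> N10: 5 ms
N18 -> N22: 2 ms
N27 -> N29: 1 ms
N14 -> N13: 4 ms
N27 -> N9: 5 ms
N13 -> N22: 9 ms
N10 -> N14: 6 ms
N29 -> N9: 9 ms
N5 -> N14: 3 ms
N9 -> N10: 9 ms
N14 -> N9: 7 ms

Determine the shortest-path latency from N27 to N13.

18 ms

Running Dijkstra from N27:
N27: 0
N29: 1  (via N27)
N22: 4  (via N27)
N9: 5  (via N27)
N18: 11  (via N9)
N10: 14  (via N9)
N13: 18  (via N10)
Shortest route: N27 → N9 → N10 → N13 = 18 ms.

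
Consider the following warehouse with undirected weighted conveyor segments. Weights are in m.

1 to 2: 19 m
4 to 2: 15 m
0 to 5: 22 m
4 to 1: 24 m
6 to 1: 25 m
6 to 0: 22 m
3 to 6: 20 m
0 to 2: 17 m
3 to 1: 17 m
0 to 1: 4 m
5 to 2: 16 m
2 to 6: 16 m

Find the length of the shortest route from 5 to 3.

43 m

Settle nodes by increasing distance from 5:
5: 0
2: 16  (via 5)
0: 22  (via 5)
1: 26  (via 0)
4: 31  (via 2)
6: 32  (via 2)
3: 43  (via 1)
Shortest route: 5 → 0 → 1 → 3 = 43 m.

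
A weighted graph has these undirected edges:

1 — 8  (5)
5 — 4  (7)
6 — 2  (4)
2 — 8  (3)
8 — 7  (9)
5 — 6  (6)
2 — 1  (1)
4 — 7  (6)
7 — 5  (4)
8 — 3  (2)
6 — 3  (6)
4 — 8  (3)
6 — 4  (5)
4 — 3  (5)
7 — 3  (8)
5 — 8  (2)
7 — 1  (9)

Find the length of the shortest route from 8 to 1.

Settle nodes by increasing distance from 8:
8: 0
3: 2  (via 8)
5: 2  (via 8)
2: 3  (via 8)
4: 3  (via 8)
1: 4  (via 2)
Shortest route: 8 → 2 → 1 = 4.

4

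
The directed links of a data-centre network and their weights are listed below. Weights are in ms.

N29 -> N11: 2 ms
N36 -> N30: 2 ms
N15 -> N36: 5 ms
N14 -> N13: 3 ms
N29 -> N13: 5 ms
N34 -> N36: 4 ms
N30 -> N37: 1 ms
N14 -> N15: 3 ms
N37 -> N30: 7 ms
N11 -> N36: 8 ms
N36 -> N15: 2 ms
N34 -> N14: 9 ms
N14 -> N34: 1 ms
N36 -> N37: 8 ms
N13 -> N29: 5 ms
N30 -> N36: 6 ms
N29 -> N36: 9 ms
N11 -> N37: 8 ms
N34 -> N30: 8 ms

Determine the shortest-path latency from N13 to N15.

Enumerating some paths:
N13 → N29 → N11 → N36 → N15: 5+2+8+2 = 17
N13 → N29 → N36 → N15: 5+9+2 = 16
N13 → N29 → N11 → N37 → N30 → N36 → N15: 5+2+8+7+6+2 = 30
Cheapest is N13 → N29 → N36 → N15 at 16 ms.

16 ms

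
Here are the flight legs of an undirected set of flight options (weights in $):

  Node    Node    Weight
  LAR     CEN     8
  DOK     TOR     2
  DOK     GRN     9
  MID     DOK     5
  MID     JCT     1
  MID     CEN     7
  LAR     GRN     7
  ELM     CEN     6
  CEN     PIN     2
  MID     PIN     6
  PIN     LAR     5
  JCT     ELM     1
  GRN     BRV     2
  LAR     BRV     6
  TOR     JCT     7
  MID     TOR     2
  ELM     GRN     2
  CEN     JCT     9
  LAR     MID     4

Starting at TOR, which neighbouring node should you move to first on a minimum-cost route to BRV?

MID

Candidate routes:
TOR–MID–LAR–BRV: 2+4+6 = 12
TOR–JCT–ELM–GRN–BRV: 7+1+2+2 = 12
TOR–MID–JCT–ELM–GRN–BRV: 2+1+1+2+2 = 8
The minimum is $8 via TOR–MID–JCT–ELM–GRN–BRV.
So from TOR the first move is to MID.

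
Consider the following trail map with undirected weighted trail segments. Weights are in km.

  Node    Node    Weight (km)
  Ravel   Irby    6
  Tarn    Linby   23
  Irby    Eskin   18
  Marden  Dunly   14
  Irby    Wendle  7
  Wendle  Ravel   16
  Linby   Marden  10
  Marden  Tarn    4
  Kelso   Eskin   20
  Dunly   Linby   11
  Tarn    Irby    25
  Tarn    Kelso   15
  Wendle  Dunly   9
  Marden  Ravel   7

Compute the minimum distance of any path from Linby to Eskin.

41 km

Candidate routes:
Linby–Dunly–Marden–Ravel–Irby–Eskin: 11+14+7+6+18 = 56
Linby–Marden–Tarn–Kelso–Eskin: 10+4+15+20 = 49
Linby–Marden–Ravel–Irby–Eskin: 10+7+6+18 = 41
Linby–Dunly–Wendle–Irby–Eskin: 11+9+7+18 = 45
Cheapest is Linby–Marden–Ravel–Irby–Eskin at 41 km.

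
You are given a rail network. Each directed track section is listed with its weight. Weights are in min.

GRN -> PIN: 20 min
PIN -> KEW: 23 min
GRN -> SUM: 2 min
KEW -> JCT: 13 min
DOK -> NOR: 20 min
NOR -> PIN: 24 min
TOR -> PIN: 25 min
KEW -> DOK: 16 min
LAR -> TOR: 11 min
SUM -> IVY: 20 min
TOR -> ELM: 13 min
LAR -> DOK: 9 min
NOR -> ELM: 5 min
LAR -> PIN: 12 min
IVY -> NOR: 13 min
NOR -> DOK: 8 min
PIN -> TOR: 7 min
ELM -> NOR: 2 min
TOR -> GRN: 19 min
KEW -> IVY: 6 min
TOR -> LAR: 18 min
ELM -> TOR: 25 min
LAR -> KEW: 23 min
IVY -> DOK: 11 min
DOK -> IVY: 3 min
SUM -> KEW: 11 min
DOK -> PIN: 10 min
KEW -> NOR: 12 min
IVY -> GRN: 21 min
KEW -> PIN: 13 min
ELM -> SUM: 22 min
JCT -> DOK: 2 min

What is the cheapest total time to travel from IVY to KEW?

34 min

Enumerating some paths:
IVY - NOR - ELM - SUM - KEW: 13+5+22+11 = 51
IVY - DOK - PIN - KEW: 11+10+23 = 44
IVY - GRN - SUM - KEW: 21+2+11 = 34
The minimum is 34 min via IVY - GRN - SUM - KEW.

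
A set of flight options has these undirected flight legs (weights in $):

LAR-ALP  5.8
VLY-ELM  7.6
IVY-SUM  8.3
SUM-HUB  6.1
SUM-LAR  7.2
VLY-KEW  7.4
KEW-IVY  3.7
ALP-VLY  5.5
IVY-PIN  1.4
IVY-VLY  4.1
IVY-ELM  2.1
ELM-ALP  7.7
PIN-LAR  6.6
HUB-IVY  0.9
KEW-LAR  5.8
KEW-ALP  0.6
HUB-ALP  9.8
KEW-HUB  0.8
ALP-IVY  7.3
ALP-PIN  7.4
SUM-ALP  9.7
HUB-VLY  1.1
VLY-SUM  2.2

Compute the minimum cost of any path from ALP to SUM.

$4.7

Running Dijkstra from ALP:
ALP: 0
KEW: 0.6  (via ALP)
HUB: 1.4  (via KEW)
IVY: 2.3  (via HUB)
VLY: 2.5  (via HUB)
PIN: 3.7  (via IVY)
ELM: 4.4  (via IVY)
SUM: 4.7  (via VLY)
Shortest route: ALP–KEW–HUB–VLY–SUM = $4.7.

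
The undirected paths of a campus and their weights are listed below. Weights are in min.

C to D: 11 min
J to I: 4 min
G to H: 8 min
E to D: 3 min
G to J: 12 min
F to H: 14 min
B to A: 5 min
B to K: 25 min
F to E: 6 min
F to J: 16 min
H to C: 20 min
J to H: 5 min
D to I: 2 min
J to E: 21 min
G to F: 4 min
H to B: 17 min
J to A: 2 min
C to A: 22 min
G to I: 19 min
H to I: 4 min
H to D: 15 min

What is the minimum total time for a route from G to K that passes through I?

48 min

Best G to I: G → H → I costing 12
Shortest I→K: I → J → A → B → K = 36
Total via I: 12 + 36 = 48 min.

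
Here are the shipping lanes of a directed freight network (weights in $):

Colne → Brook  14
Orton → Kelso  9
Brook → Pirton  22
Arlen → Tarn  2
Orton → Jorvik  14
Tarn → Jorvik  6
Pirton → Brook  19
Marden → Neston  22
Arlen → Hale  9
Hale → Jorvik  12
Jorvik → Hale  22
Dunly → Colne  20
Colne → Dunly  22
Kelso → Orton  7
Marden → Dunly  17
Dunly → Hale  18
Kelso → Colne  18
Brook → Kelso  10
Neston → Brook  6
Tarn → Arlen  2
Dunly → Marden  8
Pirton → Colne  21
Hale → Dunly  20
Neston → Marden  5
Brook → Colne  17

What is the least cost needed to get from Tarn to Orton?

$82

Shortest distances from Tarn:
Tarn: 0
Arlen: 2  (via Tarn)
Jorvik: 6  (via Tarn)
Hale: 11  (via Arlen)
Dunly: 31  (via Hale)
Marden: 39  (via Dunly)
Colne: 51  (via Dunly)
Neston: 61  (via Marden)
Brook: 65  (via Colne)
Kelso: 75  (via Brook)
Orton: 82  (via Kelso)
Shortest route: Tarn → Arlen → Hale → Dunly → Colne → Brook → Kelso → Orton = $82.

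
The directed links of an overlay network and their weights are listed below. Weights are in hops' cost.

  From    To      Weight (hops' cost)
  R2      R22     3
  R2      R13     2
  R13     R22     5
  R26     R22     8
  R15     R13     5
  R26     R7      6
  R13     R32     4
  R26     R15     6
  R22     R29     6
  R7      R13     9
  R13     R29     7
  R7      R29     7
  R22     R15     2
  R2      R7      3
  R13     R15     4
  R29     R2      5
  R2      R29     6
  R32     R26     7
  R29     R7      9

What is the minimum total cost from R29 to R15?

Shortest distances from R29:
R29: 0
R2: 5  (via R29)
R13: 7  (via R2)
R7: 8  (via R2)
R22: 8  (via R2)
R15: 10  (via R22)
Shortest route: R29 → R2 → R22 → R15 = 10 hops' cost.

10 hops' cost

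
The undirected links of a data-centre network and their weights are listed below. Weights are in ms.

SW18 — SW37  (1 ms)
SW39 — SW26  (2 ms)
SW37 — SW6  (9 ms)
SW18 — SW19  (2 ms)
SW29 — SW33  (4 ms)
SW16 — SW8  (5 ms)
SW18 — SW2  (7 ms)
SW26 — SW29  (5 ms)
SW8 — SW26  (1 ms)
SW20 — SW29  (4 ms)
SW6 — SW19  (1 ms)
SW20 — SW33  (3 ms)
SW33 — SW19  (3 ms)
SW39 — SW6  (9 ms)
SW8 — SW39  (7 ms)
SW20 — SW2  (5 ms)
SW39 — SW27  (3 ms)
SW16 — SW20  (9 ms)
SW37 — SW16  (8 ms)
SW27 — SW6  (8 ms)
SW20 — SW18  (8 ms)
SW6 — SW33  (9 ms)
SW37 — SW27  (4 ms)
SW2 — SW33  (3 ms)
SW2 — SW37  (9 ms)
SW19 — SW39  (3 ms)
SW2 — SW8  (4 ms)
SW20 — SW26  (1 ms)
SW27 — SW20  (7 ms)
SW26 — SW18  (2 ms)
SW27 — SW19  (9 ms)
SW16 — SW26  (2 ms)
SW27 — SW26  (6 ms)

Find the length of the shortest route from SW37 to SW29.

Settle nodes by increasing distance from SW37:
SW37: 0
SW18: 1  (via SW37)
SW19: 3  (via SW18)
SW26: 3  (via SW18)
SW8: 4  (via SW26)
SW20: 4  (via SW26)
SW6: 4  (via SW19)
SW27: 4  (via SW37)
SW39: 5  (via SW26)
SW16: 5  (via SW26)
SW33: 6  (via SW19)
SW2: 8  (via SW18)
SW29: 8  (via SW26)
Shortest route: SW37–SW18–SW26–SW29 = 8 ms.

8 ms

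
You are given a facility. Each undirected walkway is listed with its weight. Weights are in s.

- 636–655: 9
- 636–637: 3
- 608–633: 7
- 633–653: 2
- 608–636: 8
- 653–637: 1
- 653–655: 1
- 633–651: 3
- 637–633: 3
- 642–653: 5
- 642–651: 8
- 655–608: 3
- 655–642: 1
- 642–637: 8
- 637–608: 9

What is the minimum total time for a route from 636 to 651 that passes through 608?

17 s

Best 636 to 608: 636 → 608 costing 8
Shortest 608→651: 608 → 655 → 653 → 633 → 651 = 9
Total via 608: 8 + 9 = 17 s.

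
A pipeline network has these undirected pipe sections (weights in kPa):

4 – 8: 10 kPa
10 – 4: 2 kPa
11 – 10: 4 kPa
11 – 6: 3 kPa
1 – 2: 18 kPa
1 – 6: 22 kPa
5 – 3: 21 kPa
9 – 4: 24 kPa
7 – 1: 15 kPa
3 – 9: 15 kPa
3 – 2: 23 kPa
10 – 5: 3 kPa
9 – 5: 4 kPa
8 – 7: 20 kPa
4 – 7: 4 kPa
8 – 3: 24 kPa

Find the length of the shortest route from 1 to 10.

21 kPa

Enumerating some paths:
1–7–4–10: 15+4+2 = 21
1–6–11–10: 22+3+4 = 29
1–7–8–4–10: 15+20+10+2 = 47
Cheapest is 1–7–4–10 at 21 kPa.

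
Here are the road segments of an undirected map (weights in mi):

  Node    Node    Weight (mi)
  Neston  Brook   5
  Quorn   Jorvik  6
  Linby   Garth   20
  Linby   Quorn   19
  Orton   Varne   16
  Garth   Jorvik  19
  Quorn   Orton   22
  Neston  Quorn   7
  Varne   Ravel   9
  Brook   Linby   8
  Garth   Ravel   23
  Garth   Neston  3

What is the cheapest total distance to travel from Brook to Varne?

40 mi

Shortest distances from Brook:
Brook: 0
Neston: 5  (via Brook)
Linby: 8  (via Brook)
Garth: 8  (via Neston)
Quorn: 12  (via Neston)
Jorvik: 18  (via Quorn)
Ravel: 31  (via Garth)
Orton: 34  (via Quorn)
Varne: 40  (via Ravel)
Shortest route: Brook–Neston–Garth–Ravel–Varne = 40 mi.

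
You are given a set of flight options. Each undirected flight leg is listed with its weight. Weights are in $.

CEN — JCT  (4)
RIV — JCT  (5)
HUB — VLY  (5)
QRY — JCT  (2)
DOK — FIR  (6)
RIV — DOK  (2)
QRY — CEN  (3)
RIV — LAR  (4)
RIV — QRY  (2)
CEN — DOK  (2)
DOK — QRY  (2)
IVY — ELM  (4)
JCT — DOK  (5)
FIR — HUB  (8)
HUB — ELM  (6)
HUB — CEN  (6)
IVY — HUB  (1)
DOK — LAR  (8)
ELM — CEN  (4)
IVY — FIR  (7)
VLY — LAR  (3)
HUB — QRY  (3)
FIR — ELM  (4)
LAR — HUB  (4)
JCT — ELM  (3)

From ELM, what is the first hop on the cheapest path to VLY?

IVY

Compare a few routes:
ELM → IVY → HUB → VLY: 4+1+5 = 10
ELM → HUB → VLY: 6+5 = 11
ELM → IVY → HUB → LAR → VLY: 4+1+4+3 = 12
Cheapest is ELM → IVY → HUB → VLY at $10.
So from ELM the first move is to IVY.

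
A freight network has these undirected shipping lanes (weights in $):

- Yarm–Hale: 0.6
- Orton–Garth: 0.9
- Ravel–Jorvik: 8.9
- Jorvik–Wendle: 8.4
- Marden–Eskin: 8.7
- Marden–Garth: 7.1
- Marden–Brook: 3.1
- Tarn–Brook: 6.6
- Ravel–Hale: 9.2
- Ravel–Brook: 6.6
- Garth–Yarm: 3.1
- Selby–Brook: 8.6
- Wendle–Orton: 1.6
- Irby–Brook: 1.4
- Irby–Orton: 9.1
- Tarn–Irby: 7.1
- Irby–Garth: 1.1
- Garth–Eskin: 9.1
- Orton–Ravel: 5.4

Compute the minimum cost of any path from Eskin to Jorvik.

Running Dijkstra from Eskin:
Eskin: 0
Marden: 8.7  (via Eskin)
Garth: 9.1  (via Eskin)
Orton: 10  (via Garth)
Irby: 10.2  (via Garth)
Brook: 11.6  (via Irby)
Wendle: 11.6  (via Orton)
Yarm: 12.2  (via Garth)
Hale: 12.8  (via Yarm)
Ravel: 15.4  (via Orton)
Tarn: 17.3  (via Irby)
Jorvik: 20  (via Wendle)
Shortest route: Eskin–Garth–Orton–Wendle–Jorvik = $20.

$20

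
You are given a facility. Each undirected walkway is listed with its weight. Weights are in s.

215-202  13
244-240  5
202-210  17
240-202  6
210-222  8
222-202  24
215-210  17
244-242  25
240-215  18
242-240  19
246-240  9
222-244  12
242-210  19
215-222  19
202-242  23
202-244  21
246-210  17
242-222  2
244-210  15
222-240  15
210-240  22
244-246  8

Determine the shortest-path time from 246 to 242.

Shortest distances from 246:
246: 0
244: 8  (via 246)
240: 9  (via 246)
202: 15  (via 240)
210: 17  (via 246)
222: 20  (via 244)
242: 22  (via 222)
Shortest route: 246 → 244 → 222 → 242 = 22 s.

22 s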